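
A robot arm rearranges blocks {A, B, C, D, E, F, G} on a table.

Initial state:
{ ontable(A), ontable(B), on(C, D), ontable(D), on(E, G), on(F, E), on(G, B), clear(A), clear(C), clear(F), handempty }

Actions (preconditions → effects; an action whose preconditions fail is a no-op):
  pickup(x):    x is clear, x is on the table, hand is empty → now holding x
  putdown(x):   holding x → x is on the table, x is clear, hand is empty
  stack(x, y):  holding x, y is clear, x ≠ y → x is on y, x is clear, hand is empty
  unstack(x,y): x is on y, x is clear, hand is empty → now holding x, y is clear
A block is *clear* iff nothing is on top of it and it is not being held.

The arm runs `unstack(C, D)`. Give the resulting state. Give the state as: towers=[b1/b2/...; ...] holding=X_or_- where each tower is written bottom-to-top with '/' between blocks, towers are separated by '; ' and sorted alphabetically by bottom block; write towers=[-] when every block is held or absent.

towers=[A; B/G/E/F; D] holding=C

before: towers=[A; B/G/E/F; D/C] holding=-
pre[unstack(C, D)]: on(C,D) ✓, clear(C) ✓, handempty ✓
all met → apply unstack(C, D)
after:  towers=[A; B/G/E/F; D] holding=C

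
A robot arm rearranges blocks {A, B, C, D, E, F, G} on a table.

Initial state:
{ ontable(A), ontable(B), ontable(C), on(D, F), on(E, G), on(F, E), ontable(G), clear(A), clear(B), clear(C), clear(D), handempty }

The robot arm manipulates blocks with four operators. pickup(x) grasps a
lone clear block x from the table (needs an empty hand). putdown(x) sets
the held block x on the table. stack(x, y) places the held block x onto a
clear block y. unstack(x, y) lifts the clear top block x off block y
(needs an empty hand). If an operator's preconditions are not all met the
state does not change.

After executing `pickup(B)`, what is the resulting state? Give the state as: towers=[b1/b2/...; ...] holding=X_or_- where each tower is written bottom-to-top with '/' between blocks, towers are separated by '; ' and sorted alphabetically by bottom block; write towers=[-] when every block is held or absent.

before: towers=[A; B; C; G/E/F/D] holding=-
pre[pickup(B)]: clear(B) ok, ontable(B) ok, handempty ok
all met → apply pickup(B)
after:  towers=[A; C; G/E/F/D] holding=B

towers=[A; C; G/E/F/D] holding=B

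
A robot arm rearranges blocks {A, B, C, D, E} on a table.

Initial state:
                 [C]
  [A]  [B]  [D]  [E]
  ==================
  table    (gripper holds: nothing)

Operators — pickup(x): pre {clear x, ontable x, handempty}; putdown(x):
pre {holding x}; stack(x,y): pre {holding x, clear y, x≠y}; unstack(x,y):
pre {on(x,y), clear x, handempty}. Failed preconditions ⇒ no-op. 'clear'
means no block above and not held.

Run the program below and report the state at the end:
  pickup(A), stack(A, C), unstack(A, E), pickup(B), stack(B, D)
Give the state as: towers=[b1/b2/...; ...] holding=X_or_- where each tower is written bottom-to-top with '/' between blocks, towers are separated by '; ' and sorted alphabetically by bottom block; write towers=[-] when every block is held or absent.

towers=[D/B; E/C/A] holding=-

step 1 (pickup(A)): towers=[B; D; E/C] holding=A
step 2 (stack(A, C)): towers=[B; D; E/C/A] holding=-
step 3 (unstack(A, E)) [no-op]: towers=[B; D; E/C/A] holding=-
step 4 (pickup(B)): towers=[D; E/C/A] holding=B
step 5 (stack(B, D)): towers=[D/B; E/C/A] holding=-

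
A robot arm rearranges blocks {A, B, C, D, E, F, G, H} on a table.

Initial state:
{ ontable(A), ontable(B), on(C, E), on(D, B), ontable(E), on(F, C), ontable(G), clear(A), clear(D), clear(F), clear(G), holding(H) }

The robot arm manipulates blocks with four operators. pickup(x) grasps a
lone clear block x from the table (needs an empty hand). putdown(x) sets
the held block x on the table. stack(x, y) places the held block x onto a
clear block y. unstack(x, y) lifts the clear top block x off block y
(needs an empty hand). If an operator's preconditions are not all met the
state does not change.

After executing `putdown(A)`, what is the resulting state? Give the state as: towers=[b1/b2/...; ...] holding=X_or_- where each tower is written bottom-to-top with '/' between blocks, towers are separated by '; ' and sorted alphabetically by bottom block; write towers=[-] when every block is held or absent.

towers=[A; B/D; E/C/F; G] holding=H

before: towers=[A; B/D; E/C/F; G] holding=H
pre[putdown(A)]: holding(A) fail
holding(A) unmet → putdown(A) is a no-op
after:  towers=[A; B/D; E/C/F; G] holding=H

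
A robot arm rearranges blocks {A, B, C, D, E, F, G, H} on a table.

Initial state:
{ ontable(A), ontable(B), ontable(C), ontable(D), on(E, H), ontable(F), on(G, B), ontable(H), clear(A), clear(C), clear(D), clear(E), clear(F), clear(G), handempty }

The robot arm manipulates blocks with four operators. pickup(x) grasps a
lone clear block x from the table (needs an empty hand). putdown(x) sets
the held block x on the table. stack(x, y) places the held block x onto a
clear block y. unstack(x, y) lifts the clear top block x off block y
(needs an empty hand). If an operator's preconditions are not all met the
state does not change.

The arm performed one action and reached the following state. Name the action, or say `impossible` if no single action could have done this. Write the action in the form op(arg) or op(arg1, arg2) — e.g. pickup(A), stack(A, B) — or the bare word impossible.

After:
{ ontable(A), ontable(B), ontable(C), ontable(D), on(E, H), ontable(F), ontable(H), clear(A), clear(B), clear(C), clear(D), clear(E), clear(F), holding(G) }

target: towers=[A; B; C; D; F; H/E] holding=G
     unstack(G, B) → towers=[A; B; C; D; F; H/E] holding=G  ← match
         pickup(A) → towers=[B/G; C; D; F; H/E] holding=A
     unstack(E, H) → towers=[A; B/G; C; D; F; H] holding=E
         pickup(F) → towers=[A; B/G; C; D; H/E] holding=F
         pickup(D) → towers=[A; B/G; C; F; H/E] holding=D
         pickup(C) → towers=[A; B/G; D; F; H/E] holding=C

unstack(G, B)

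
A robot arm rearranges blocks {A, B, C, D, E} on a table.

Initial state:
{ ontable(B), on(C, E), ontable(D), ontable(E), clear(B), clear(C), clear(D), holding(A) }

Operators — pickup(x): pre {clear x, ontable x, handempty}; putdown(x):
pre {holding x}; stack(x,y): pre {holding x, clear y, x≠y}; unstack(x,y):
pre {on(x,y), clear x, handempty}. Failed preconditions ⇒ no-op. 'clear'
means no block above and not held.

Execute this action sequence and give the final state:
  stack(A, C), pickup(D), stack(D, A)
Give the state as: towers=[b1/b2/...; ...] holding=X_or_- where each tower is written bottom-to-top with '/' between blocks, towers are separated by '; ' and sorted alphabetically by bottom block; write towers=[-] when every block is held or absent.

step 1 (stack(A, C)): towers=[B; D; E/C/A] holding=-
step 2 (pickup(D)): towers=[B; E/C/A] holding=D
step 3 (stack(D, A)): towers=[B; E/C/A/D] holding=-

towers=[B; E/C/A/D] holding=-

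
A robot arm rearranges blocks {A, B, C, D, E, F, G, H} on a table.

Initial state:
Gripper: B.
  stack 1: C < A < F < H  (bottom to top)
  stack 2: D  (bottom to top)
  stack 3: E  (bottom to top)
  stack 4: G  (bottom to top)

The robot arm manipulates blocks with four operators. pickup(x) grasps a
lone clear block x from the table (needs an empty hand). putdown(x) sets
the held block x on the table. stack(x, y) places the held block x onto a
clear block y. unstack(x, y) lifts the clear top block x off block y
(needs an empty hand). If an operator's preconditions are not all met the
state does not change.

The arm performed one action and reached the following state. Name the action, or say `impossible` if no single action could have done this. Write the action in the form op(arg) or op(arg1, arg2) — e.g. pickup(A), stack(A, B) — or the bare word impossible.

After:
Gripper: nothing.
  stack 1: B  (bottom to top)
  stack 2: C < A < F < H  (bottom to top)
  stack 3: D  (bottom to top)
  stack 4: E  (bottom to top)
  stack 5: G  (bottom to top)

target: towers=[B; C/A/F/H; D; E; G] holding=-
        putdown(B) → towers=[B; C/A/F/H; D; E; G] holding=-  ← match
       stack(B, G) → towers=[C/A/F/H; D; E; G/B] holding=-
       stack(B, E) → towers=[C/A/F/H; D; E/B; G] holding=-
       stack(B, H) → towers=[C/A/F/H/B; D; E; G] holding=-
       stack(B, D) → towers=[C/A/F/H; D/B; E; G] holding=-

putdown(B)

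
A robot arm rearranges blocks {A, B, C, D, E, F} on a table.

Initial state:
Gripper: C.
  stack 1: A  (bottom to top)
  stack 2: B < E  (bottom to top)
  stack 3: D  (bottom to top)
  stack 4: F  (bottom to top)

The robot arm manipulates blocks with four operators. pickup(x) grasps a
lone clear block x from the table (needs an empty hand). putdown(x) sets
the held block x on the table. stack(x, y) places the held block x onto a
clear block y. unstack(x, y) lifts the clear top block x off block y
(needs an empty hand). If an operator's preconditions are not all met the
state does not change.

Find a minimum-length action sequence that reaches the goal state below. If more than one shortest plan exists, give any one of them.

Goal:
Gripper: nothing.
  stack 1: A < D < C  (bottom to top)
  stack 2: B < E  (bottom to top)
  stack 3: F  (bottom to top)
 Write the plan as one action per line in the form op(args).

step 1 (putdown(C)): towers=[A; B/E; C; D; F] holding=-
step 2 (pickup(D)): towers=[A; B/E; C; F] holding=D
step 3 (stack(D, A)): towers=[A/D; B/E; C; F] holding=-
step 4 (pickup(C)): towers=[A/D; B/E; F] holding=C
step 5 (stack(C, D)): towers=[A/D/C; B/E; F] holding=-
goal check: towers=[A/D/C; B/E; F] holding=- — reached (length 5, optimal by BFS)

putdown(C)
pickup(D)
stack(D, A)
pickup(C)
stack(C, D)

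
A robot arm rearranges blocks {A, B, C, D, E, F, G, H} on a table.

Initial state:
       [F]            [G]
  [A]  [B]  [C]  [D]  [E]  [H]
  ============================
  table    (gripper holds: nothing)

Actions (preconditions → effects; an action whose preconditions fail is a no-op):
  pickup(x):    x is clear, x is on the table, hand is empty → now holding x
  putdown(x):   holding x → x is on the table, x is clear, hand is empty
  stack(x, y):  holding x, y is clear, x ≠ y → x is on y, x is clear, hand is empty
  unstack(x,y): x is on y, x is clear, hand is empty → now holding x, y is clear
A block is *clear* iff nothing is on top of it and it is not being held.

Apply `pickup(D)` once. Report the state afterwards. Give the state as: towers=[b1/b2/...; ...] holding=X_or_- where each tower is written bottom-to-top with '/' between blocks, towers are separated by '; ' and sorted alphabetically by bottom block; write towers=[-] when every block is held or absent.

before: towers=[A; B/F; C; D; E/G; H] holding=-
pre[pickup(D)]: clear(D) yes, ontable(D) yes, handempty yes
all met → apply pickup(D)
after:  towers=[A; B/F; C; E/G; H] holding=D

towers=[A; B/F; C; E/G; H] holding=D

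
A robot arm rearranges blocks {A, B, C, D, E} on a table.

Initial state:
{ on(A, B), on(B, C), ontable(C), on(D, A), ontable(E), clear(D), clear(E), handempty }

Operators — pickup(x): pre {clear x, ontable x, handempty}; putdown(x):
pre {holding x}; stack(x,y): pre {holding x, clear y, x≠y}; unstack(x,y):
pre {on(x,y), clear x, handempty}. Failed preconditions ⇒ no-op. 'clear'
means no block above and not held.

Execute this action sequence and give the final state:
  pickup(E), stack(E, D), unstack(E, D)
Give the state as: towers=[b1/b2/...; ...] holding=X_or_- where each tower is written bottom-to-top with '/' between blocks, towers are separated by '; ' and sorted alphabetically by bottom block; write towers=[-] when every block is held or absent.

towers=[C/B/A/D] holding=E

step 1 (pickup(E)): towers=[C/B/A/D] holding=E
step 2 (stack(E, D)): towers=[C/B/A/D/E] holding=-
step 3 (unstack(E, D)): towers=[C/B/A/D] holding=E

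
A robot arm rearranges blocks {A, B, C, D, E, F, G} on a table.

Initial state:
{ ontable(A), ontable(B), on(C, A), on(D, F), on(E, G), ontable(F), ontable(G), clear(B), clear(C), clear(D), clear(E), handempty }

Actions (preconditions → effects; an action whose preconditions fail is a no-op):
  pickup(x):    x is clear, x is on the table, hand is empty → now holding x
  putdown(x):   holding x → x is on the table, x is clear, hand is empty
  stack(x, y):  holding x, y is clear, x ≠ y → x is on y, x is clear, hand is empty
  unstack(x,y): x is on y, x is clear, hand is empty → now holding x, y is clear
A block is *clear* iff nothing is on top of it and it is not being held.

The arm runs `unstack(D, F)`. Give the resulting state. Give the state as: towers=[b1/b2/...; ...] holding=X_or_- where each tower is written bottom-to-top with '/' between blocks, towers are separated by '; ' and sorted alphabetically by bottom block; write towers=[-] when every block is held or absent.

towers=[A/C; B; F; G/E] holding=D

before: towers=[A/C; B; F/D; G/E] holding=-
pre[unstack(D, F)]: on(D,F) yes, clear(D) yes, handempty yes
all met → apply unstack(D, F)
after:  towers=[A/C; B; F; G/E] holding=D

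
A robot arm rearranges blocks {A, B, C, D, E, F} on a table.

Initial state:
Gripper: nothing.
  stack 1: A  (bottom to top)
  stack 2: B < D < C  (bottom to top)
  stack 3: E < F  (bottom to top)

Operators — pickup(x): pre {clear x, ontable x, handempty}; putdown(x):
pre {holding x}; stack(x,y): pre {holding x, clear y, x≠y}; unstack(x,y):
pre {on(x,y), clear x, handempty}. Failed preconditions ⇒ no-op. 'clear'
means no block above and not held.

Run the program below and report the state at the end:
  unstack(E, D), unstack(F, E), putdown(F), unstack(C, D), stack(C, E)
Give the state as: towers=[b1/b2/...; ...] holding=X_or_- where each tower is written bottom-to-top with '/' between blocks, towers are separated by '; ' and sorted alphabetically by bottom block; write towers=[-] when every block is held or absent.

towers=[A; B/D; E/C; F] holding=-

step 1 (unstack(E, D)) [no-op]: towers=[A; B/D/C; E/F] holding=-
step 2 (unstack(F, E)): towers=[A; B/D/C; E] holding=F
step 3 (putdown(F)): towers=[A; B/D/C; E; F] holding=-
step 4 (unstack(C, D)): towers=[A; B/D; E; F] holding=C
step 5 (stack(C, E)): towers=[A; B/D; E/C; F] holding=-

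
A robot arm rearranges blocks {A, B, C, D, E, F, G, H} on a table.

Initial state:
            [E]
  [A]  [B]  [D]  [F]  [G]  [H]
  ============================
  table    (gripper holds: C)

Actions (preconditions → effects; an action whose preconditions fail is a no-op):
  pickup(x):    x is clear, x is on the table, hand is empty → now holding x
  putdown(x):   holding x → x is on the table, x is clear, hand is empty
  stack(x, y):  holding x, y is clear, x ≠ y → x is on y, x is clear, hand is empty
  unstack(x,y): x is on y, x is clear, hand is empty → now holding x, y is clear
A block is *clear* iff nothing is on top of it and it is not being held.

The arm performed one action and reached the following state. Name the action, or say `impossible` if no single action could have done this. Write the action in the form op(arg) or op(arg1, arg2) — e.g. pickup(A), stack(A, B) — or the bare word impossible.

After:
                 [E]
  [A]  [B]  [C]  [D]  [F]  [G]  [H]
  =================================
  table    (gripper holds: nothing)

putdown(C)

target: towers=[A; B; C; D/E; F; G; H] holding=-
        putdown(C) → towers=[A; B; C; D/E; F; G; H] holding=-  ← match
       stack(C, G) → towers=[A; B; D/E; F; G/C; H] holding=-
       stack(C, A) → towers=[A/C; B; D/E; F; G; H] holding=-
       stack(C, E) → towers=[A; B; D/E/C; F; G; H] holding=-
       stack(C, H) → towers=[A; B; D/E; F; G; H/C] holding=-
       stack(C, B) → towers=[A; B/C; D/E; F; G; H] holding=-
       stack(C, F) → towers=[A; B; D/E; F/C; G; H] holding=-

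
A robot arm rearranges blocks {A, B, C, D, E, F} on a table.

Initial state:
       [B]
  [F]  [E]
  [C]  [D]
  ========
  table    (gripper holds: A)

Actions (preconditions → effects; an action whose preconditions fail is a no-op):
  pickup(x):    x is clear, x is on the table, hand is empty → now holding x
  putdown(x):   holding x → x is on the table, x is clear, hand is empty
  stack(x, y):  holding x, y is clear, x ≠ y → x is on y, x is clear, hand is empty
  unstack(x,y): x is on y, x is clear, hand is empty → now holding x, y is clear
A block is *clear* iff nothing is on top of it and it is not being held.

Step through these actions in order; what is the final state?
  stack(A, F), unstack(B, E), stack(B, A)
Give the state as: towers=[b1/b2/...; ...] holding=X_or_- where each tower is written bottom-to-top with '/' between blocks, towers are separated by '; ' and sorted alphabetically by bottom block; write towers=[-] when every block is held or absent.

step 1 (stack(A, F)): towers=[C/F/A; D/E/B] holding=-
step 2 (unstack(B, E)): towers=[C/F/A; D/E] holding=B
step 3 (stack(B, A)): towers=[C/F/A/B; D/E] holding=-

towers=[C/F/A/B; D/E] holding=-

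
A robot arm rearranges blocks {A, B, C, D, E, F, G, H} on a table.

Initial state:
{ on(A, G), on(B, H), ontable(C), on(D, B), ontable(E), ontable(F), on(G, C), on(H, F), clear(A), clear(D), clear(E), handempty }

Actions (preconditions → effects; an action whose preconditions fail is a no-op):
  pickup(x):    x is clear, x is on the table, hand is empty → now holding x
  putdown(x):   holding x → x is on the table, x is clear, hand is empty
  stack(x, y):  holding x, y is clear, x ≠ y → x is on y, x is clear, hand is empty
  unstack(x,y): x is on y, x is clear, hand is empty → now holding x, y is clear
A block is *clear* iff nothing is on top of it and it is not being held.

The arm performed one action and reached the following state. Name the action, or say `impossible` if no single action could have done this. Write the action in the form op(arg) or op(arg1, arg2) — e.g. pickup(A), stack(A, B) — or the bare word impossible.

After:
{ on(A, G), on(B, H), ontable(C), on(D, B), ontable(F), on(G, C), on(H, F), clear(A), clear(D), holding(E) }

pickup(E)

target: towers=[C/G/A; F/H/B/D] holding=E
     unstack(A, G) → towers=[C/G; E; F/H/B/D] holding=A
         pickup(E) → towers=[C/G/A; F/H/B/D] holding=E  ← match
     unstack(D, B) → towers=[C/G/A; E; F/H/B] holding=D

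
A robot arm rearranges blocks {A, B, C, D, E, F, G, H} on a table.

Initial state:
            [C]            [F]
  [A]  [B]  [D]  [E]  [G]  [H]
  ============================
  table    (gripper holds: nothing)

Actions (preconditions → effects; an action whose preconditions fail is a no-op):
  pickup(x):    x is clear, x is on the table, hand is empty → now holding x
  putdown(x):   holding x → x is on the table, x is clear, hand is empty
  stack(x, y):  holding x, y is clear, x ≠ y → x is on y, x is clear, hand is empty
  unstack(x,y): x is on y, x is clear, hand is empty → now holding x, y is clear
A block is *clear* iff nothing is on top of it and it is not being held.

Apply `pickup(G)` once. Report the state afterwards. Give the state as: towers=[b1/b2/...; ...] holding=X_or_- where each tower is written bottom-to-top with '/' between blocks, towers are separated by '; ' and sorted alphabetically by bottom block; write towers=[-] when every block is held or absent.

before: towers=[A; B; D/C; E; G; H/F] holding=-
pre[pickup(G)]: clear(G) ✓, ontable(G) ✓, handempty ✓
all met → apply pickup(G)
after:  towers=[A; B; D/C; E; H/F] holding=G

towers=[A; B; D/C; E; H/F] holding=G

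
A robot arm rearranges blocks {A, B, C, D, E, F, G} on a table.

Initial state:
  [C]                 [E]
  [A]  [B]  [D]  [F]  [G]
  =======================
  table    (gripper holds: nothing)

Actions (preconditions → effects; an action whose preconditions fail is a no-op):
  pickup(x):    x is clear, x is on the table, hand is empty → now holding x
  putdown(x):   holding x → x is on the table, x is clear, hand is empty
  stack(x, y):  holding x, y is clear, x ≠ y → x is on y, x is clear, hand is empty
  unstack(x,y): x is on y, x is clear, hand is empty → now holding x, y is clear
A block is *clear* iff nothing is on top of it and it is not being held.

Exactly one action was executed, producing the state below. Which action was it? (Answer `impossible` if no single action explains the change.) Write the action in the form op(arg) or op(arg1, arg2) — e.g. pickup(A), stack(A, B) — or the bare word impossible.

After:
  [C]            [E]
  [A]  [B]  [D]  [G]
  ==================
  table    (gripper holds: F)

target: towers=[A/C; B; D; G/E] holding=F
         pickup(B) → towers=[A/C; D; F; G/E] holding=B
         pickup(F) → towers=[A/C; B; D; G/E] holding=F  ← match
         pickup(D) → towers=[A/C; B; F; G/E] holding=D
     unstack(E, G) → towers=[A/C; B; D; F; G] holding=E
     unstack(C, A) → towers=[A; B; D; F; G/E] holding=C

pickup(F)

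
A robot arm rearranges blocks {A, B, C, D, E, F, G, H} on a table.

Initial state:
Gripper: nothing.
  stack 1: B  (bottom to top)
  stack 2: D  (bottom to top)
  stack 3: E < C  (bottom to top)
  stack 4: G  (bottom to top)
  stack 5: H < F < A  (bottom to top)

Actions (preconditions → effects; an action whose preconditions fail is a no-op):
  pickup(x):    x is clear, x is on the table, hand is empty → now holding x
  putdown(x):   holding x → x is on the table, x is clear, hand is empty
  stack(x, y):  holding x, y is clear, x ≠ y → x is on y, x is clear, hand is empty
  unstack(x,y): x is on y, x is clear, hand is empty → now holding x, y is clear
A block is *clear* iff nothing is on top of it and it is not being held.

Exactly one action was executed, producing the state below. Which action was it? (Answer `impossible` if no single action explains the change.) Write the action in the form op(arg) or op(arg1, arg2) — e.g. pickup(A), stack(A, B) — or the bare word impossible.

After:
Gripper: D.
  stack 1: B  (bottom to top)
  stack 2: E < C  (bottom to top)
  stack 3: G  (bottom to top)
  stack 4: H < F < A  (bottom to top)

pickup(D)

target: towers=[B; E/C; G; H/F/A] holding=D
         pickup(G) → towers=[B; D; E/C; H/F/A] holding=G
     unstack(A, F) → towers=[B; D; E/C; G; H/F] holding=A
         pickup(B) → towers=[D; E/C; G; H/F/A] holding=B
         pickup(D) → towers=[B; E/C; G; H/F/A] holding=D  ← match
     unstack(C, E) → towers=[B; D; E; G; H/F/A] holding=C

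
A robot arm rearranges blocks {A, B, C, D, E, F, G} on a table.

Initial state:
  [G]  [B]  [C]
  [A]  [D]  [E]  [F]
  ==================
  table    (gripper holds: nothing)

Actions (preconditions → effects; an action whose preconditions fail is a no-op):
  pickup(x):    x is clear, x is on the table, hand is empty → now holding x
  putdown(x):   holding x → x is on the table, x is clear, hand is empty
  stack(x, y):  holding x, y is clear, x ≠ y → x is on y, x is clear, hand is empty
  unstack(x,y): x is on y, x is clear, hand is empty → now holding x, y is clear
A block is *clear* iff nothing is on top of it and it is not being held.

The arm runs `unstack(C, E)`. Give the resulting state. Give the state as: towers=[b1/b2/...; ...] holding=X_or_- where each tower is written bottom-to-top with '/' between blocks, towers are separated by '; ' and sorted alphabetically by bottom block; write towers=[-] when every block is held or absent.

before: towers=[A/G; D/B; E/C; F] holding=-
pre[unstack(C, E)]: on(C,E) ✓, clear(C) ✓, handempty ✓
all met → apply unstack(C, E)
after:  towers=[A/G; D/B; E; F] holding=C

towers=[A/G; D/B; E; F] holding=C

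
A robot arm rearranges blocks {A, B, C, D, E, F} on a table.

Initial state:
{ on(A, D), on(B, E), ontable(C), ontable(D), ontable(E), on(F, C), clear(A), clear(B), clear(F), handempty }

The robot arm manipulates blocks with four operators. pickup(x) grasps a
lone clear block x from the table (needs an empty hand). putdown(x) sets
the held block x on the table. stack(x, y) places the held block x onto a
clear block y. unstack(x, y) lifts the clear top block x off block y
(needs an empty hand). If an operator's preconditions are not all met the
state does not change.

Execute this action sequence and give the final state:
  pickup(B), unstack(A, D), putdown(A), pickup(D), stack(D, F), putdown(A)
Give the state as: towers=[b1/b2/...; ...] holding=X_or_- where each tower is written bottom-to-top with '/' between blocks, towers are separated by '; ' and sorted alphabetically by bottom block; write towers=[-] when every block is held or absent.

towers=[A; C/F/D; E/B] holding=-

step 1 (pickup(B)) [no-op]: towers=[C/F; D/A; E/B] holding=-
step 2 (unstack(A, D)): towers=[C/F; D; E/B] holding=A
step 3 (putdown(A)): towers=[A; C/F; D; E/B] holding=-
step 4 (pickup(D)): towers=[A; C/F; E/B] holding=D
step 5 (stack(D, F)): towers=[A; C/F/D; E/B] holding=-
step 6 (putdown(A)) [no-op]: towers=[A; C/F/D; E/B] holding=-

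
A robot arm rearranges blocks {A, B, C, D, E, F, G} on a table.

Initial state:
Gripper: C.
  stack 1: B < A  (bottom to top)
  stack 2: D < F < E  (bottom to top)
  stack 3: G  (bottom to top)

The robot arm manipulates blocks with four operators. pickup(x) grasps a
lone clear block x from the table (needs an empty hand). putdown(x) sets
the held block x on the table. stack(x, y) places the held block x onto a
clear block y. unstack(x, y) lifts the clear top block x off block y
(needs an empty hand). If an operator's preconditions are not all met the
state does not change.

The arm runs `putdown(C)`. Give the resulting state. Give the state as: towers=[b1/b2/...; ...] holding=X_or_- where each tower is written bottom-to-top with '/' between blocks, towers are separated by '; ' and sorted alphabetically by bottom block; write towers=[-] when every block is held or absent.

towers=[B/A; C; D/F/E; G] holding=-

before: towers=[B/A; D/F/E; G] holding=C
pre[putdown(C)]: holding(C) yes
all met → apply putdown(C)
after:  towers=[B/A; C; D/F/E; G] holding=-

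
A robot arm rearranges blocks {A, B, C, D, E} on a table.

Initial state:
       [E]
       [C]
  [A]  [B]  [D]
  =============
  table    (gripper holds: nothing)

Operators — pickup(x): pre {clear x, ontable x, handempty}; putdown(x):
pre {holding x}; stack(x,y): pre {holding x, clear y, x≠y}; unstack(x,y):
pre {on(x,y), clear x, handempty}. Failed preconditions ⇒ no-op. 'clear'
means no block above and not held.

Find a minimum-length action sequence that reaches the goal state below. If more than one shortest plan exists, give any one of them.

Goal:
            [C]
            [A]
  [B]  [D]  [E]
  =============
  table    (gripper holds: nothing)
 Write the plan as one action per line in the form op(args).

step 1 (unstack(E, C)): towers=[A; B/C; D] holding=E
step 2 (putdown(E)): towers=[A; B/C; D; E] holding=-
step 3 (pickup(A)): towers=[B/C; D; E] holding=A
step 4 (stack(A, E)): towers=[B/C; D; E/A] holding=-
step 5 (unstack(C, B)): towers=[B; D; E/A] holding=C
step 6 (stack(C, A)): towers=[B; D; E/A/C] holding=-
goal check: towers=[B; D; E/A/C] holding=- — reached (length 6, optimal by BFS)

unstack(E, C)
putdown(E)
pickup(A)
stack(A, E)
unstack(C, B)
stack(C, A)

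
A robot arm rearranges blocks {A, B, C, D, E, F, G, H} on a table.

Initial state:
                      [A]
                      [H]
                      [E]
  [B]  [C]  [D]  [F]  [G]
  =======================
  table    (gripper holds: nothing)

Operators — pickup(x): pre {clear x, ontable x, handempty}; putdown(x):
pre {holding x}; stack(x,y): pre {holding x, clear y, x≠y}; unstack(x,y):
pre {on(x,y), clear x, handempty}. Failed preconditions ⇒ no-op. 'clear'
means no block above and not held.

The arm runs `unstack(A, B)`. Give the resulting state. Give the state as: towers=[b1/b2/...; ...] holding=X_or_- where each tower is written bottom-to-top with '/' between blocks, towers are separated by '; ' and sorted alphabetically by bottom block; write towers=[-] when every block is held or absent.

before: towers=[B; C; D; F; G/E/H/A] holding=-
pre[unstack(A, B)]: on(A,B) fail, clear(A) ok, handempty ok
on(A,B) unmet → unstack(A, B) is a no-op
after:  towers=[B; C; D; F; G/E/H/A] holding=-

towers=[B; C; D; F; G/E/H/A] holding=-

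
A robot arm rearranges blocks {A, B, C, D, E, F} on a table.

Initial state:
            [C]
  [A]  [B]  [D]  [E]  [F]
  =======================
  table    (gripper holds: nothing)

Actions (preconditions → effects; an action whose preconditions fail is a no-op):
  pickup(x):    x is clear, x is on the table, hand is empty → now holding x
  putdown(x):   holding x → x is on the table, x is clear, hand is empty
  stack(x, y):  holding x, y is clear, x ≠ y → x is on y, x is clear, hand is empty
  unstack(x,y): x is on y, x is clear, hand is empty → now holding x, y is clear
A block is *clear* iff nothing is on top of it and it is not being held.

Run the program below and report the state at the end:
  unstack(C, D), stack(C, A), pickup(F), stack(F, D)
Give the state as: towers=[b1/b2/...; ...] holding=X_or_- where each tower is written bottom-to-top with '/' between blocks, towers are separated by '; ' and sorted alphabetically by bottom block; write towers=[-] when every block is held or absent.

towers=[A/C; B; D/F; E] holding=-

step 1 (unstack(C, D)): towers=[A; B; D; E; F] holding=C
step 2 (stack(C, A)): towers=[A/C; B; D; E; F] holding=-
step 3 (pickup(F)): towers=[A/C; B; D; E] holding=F
step 4 (stack(F, D)): towers=[A/C; B; D/F; E] holding=-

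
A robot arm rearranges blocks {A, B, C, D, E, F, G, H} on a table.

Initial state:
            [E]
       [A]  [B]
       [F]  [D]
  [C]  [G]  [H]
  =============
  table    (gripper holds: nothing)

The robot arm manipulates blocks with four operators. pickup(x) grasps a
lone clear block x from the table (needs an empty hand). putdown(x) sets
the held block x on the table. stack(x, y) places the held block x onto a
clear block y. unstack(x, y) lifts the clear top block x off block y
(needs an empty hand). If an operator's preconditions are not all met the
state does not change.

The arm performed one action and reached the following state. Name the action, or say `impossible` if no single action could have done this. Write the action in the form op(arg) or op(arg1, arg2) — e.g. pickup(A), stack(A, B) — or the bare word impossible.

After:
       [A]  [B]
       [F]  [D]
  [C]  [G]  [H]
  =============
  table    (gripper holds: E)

unstack(E, B)

target: towers=[C; G/F/A; H/D/B] holding=E
     unstack(A, F) → towers=[C; G/F; H/D/B/E] holding=A
     unstack(E, B) → towers=[C; G/F/A; H/D/B] holding=E  ← match
         pickup(C) → towers=[G/F/A; H/D/B/E] holding=C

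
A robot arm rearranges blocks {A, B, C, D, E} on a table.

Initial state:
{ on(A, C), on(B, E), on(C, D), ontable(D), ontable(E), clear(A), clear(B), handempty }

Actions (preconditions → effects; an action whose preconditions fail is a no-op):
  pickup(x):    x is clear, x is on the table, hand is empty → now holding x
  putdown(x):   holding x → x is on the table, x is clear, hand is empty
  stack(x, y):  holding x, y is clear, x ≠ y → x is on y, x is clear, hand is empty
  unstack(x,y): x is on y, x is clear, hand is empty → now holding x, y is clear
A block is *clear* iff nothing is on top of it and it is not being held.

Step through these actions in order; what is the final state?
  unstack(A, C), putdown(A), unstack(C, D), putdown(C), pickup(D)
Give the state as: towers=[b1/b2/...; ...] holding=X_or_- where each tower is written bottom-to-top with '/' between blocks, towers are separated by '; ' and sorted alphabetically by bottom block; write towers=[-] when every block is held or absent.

towers=[A; C; E/B] holding=D

step 1 (unstack(A, C)): towers=[D/C; E/B] holding=A
step 2 (putdown(A)): towers=[A; D/C; E/B] holding=-
step 3 (unstack(C, D)): towers=[A; D; E/B] holding=C
step 4 (putdown(C)): towers=[A; C; D; E/B] holding=-
step 5 (pickup(D)): towers=[A; C; E/B] holding=D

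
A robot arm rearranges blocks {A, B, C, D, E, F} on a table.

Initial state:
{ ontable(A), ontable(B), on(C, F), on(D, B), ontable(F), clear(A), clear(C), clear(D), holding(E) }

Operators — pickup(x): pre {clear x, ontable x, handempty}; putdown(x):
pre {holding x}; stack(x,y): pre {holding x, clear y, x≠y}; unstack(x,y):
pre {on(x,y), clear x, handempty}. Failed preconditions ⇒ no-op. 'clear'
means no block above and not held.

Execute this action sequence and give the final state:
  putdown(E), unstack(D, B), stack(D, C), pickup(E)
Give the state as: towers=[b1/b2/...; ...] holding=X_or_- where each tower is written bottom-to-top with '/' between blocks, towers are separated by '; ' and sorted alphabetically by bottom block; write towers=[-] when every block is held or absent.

step 1 (putdown(E)): towers=[A; B/D; E; F/C] holding=-
step 2 (unstack(D, B)): towers=[A; B; E; F/C] holding=D
step 3 (stack(D, C)): towers=[A; B; E; F/C/D] holding=-
step 4 (pickup(E)): towers=[A; B; F/C/D] holding=E

towers=[A; B; F/C/D] holding=E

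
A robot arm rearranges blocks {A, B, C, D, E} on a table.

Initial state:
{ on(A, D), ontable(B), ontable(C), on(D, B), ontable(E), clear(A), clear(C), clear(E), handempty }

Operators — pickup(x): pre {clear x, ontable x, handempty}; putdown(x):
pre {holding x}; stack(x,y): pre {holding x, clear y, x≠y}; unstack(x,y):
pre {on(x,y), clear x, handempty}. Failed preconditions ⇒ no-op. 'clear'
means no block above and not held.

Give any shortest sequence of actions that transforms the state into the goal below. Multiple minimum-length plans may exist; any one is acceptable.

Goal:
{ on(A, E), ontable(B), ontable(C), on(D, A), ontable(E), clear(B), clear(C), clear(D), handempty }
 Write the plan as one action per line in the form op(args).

step 1 (unstack(A, D)): towers=[B/D; C; E] holding=A
step 2 (stack(A, E)): towers=[B/D; C; E/A] holding=-
step 3 (unstack(D, B)): towers=[B; C; E/A] holding=D
step 4 (stack(D, A)): towers=[B; C; E/A/D] holding=-
goal check: towers=[B; C; E/A/D] holding=- — reached (length 4, optimal by BFS)

unstack(A, D)
stack(A, E)
unstack(D, B)
stack(D, A)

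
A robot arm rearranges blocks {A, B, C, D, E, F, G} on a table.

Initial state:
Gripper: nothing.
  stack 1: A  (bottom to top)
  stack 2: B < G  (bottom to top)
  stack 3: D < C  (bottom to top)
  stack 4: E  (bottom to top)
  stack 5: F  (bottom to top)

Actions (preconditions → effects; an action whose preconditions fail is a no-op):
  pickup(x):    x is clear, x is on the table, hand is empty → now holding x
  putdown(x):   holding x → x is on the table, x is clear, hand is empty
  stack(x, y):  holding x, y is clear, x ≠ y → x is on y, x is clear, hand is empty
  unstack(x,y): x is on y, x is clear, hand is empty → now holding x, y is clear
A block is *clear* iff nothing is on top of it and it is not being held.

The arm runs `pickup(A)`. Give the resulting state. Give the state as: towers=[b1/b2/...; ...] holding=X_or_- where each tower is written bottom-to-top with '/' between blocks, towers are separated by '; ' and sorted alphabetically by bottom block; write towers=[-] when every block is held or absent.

towers=[B/G; D/C; E; F] holding=A

before: towers=[A; B/G; D/C; E; F] holding=-
pre[pickup(A)]: clear(A) ok, ontable(A) ok, handempty ok
all met → apply pickup(A)
after:  towers=[B/G; D/C; E; F] holding=A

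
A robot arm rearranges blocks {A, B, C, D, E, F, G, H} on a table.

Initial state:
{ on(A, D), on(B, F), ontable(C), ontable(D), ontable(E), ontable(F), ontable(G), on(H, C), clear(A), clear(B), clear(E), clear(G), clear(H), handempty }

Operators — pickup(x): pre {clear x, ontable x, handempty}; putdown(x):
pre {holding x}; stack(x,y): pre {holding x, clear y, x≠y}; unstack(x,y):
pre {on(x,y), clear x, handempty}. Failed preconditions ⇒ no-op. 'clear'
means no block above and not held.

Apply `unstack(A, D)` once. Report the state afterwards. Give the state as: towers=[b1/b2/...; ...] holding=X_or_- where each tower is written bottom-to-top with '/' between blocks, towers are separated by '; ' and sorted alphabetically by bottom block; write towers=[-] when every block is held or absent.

before: towers=[C/H; D/A; E; F/B; G] holding=-
pre[unstack(A, D)]: on(A,D) ok, clear(A) ok, handempty ok
all met → apply unstack(A, D)
after:  towers=[C/H; D; E; F/B; G] holding=A

towers=[C/H; D; E; F/B; G] holding=A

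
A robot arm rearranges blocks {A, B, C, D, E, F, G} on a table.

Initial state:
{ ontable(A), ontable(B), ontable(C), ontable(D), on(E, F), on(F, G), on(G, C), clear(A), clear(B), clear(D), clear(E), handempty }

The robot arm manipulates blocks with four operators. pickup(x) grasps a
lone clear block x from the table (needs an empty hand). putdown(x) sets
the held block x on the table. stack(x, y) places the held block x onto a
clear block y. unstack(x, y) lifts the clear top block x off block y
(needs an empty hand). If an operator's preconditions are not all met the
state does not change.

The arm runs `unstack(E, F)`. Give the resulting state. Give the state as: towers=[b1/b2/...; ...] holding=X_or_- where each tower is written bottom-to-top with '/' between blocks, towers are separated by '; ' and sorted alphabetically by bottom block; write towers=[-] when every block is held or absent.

before: towers=[A; B; C/G/F/E; D] holding=-
pre[unstack(E, F)]: on(E,F) yes, clear(E) yes, handempty yes
all met → apply unstack(E, F)
after:  towers=[A; B; C/G/F; D] holding=E

towers=[A; B; C/G/F; D] holding=E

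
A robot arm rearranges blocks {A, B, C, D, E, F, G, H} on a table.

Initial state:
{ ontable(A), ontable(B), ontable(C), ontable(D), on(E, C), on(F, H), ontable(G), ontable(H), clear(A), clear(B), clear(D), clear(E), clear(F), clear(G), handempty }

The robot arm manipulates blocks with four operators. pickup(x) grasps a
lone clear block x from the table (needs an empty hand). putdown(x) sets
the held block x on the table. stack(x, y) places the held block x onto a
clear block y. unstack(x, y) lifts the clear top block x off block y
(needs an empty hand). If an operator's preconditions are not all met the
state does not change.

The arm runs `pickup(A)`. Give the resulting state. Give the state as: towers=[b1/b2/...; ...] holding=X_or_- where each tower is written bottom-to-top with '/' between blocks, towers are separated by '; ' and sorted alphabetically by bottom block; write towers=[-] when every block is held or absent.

before: towers=[A; B; C/E; D; G; H/F] holding=-
pre[pickup(A)]: clear(A) ✓, ontable(A) ✓, handempty ✓
all met → apply pickup(A)
after:  towers=[B; C/E; D; G; H/F] holding=A

towers=[B; C/E; D; G; H/F] holding=A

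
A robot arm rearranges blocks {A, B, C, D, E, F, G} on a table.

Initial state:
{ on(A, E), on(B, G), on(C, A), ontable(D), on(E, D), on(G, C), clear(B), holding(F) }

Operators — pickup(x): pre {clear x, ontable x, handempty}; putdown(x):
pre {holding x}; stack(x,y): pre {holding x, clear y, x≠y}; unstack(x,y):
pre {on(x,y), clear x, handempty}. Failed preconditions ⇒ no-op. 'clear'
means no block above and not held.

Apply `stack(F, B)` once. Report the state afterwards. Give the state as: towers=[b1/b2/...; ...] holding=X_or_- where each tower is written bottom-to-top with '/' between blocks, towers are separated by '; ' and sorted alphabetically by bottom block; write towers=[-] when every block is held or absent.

before: towers=[D/E/A/C/G/B] holding=F
pre[stack(F, B)]: holding(F) ok, clear(B) ok, F≠B ok
all met → apply stack(F, B)
after:  towers=[D/E/A/C/G/B/F] holding=-

towers=[D/E/A/C/G/B/F] holding=-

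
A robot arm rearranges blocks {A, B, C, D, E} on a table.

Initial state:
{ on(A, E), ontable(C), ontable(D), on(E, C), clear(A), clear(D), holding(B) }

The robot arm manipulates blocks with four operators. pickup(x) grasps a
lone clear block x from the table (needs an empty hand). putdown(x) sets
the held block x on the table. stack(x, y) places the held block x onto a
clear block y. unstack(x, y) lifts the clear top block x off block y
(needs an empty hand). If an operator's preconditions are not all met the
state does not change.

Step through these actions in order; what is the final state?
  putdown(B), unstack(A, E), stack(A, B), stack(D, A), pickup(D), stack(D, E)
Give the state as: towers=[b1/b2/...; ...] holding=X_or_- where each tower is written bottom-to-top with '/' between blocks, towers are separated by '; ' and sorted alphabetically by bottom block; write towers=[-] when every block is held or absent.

towers=[B/A; C/E/D] holding=-

step 1 (putdown(B)): towers=[B; C/E/A; D] holding=-
step 2 (unstack(A, E)): towers=[B; C/E; D] holding=A
step 3 (stack(A, B)): towers=[B/A; C/E; D] holding=-
step 4 (stack(D, A)) [no-op]: towers=[B/A; C/E; D] holding=-
step 5 (pickup(D)): towers=[B/A; C/E] holding=D
step 6 (stack(D, E)): towers=[B/A; C/E/D] holding=-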